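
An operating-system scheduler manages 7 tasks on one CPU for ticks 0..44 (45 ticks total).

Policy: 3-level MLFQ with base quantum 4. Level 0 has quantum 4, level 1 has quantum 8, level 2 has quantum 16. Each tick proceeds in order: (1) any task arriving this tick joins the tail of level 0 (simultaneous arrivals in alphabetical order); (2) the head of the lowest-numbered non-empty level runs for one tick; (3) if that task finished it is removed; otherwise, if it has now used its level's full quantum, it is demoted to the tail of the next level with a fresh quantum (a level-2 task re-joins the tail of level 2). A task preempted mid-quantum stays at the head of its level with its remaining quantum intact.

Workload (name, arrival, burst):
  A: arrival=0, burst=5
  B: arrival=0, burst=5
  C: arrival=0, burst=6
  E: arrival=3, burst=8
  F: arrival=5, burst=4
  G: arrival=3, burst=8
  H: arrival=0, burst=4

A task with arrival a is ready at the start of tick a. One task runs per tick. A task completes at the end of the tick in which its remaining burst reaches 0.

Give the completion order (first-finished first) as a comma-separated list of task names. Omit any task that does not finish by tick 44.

completion order = H, F, A, B, C, E, G

t=0: L0/L1/L2 = ABCH/-/- → run A
t=1: L0/L1/L2 = ABCH/-/- → run A
t=2: L0/L1/L2 = ABCH/-/- → run A
t=3: L0/L1/L2 = ABCHEG/-/- → run A
t=4: L0/L1/L2 = BCHEG/A/- → run B
t=5: L0/L1/L2 = BCHEGF/A/- → run B
t=6: L0/L1/L2 = BCHEGF/A/- → run B
t=7: L0/L1/L2 = BCHEGF/A/- → run B
t=8: L0/L1/L2 = CHEGF/AB/- → run C
t=9: L0/L1/L2 = CHEGF/AB/- → run C
t=10: L0/L1/L2 = CHEGF/AB/- → run C
t=11: L0/L1/L2 = CHEGF/AB/- → run C
t=12: L0/L1/L2 = HEGF/ABC/- → run H
t=13: L0/L1/L2 = HEGF/ABC/- → run H
t=14: L0/L1/L2 = HEGF/ABC/- → run H
t=15: L0/L1/L2 = HEGF/ABC/- → run H
t=16: L0/L1/L2 = EGF/ABC/- → run E
t=17: L0/L1/L2 = EGF/ABC/- → run E
t=18: L0/L1/L2 = EGF/ABC/- → run E
t=19: L0/L1/L2 = EGF/ABC/- → run E
t=20: L0/L1/L2 = GF/ABCE/- → run G
t=21: L0/L1/L2 = GF/ABCE/- → run G
t=22: L0/L1/L2 = GF/ABCE/- → run G
t=23: L0/L1/L2 = GF/ABCE/- → run G
t=24: L0/L1/L2 = F/ABCEG/- → run F
t=25: L0/L1/L2 = F/ABCEG/- → run F
t=26: L0/L1/L2 = F/ABCEG/- → run F
t=27: L0/L1/L2 = F/ABCEG/- → run F
t=28: L0/L1/L2 = -/ABCEG/- → run A
t=29: L0/L1/L2 = -/BCEG/- → run B
t=30: L0/L1/L2 = -/CEG/- → run C
t=31: L0/L1/L2 = -/CEG/- → run C
t=32: L0/L1/L2 = -/EG/- → run E
t=33: L0/L1/L2 = -/EG/- → run E
t=34: L0/L1/L2 = -/EG/- → run E
t=35: L0/L1/L2 = -/EG/- → run E
t=36: L0/L1/L2 = -/G/- → run G
t=37: L0/L1/L2 = -/G/- → run G
t=38: L0/L1/L2 = -/G/- → run G
t=39: L0/L1/L2 = -/G/- → run G
t=40: (idle)
t=41: (idle)
t=42: (idle)
t=43: (idle)
t=44: (idle)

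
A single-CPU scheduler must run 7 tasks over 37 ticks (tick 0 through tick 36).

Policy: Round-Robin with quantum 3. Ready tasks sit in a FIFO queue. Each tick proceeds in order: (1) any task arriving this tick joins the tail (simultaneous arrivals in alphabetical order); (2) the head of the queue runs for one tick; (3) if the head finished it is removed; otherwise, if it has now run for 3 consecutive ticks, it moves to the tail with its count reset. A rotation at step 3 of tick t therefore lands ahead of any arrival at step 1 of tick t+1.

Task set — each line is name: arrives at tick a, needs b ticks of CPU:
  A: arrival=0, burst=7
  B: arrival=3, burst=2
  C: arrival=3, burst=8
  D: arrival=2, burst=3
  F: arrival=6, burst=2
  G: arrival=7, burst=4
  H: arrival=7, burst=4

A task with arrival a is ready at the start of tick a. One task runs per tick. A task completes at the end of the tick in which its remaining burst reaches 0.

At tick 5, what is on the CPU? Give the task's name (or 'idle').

running at tick 5 = D

t=0: queue=[A] q_used=0 → run A
t=1: queue=[A] q_used=1 → run A
t=2: queue=[A,D] q_used=2 → run A
t=3: queue=[D,A,B,C] q_used=0 → run D
t=4: queue=[D,A,B,C] q_used=1 → run D
t=5: queue=[D,A,B,C] q_used=2 → run D
t=6: queue=[A,B,C,F] q_used=0 → run A
t=7: queue=[A,B,C,F,G,H] q_used=1 → run A
t=8: queue=[A,B,C,F,G,H] q_used=2 → run A
t=9: queue=[B,C,F,G,H,A] q_used=0 → run B
t=10: queue=[B,C,F,G,H,A] q_used=1 → run B
t=11: queue=[C,F,G,H,A] q_used=0 → run C
t=12: queue=[C,F,G,H,A] q_used=1 → run C
t=13: queue=[C,F,G,H,A] q_used=2 → run C
t=14: queue=[F,G,H,A,C] q_used=0 → run F
t=15: queue=[F,G,H,A,C] q_used=1 → run F
t=16: queue=[G,H,A,C] q_used=0 → run G
t=17: queue=[G,H,A,C] q_used=1 → run G
t=18: queue=[G,H,A,C] q_used=2 → run G
t=19: queue=[H,A,C,G] q_used=0 → run H
t=20: queue=[H,A,C,G] q_used=1 → run H
t=21: queue=[H,A,C,G] q_used=2 → run H
t=22: queue=[A,C,G,H] q_used=0 → run A
t=23: queue=[C,G,H] q_used=0 → run C
t=24: queue=[C,G,H] q_used=1 → run C
t=25: queue=[C,G,H] q_used=2 → run C
t=26: queue=[G,H,C] q_used=0 → run G
t=27: queue=[H,C] q_used=0 → run H
t=28: queue=[C] q_used=0 → run C
t=29: queue=[C] q_used=1 → run C
t=30: (idle)
t=31: (idle)
t=32: (idle)
t=33: (idle)
t=34: (idle)
t=35: (idle)
t=36: (idle)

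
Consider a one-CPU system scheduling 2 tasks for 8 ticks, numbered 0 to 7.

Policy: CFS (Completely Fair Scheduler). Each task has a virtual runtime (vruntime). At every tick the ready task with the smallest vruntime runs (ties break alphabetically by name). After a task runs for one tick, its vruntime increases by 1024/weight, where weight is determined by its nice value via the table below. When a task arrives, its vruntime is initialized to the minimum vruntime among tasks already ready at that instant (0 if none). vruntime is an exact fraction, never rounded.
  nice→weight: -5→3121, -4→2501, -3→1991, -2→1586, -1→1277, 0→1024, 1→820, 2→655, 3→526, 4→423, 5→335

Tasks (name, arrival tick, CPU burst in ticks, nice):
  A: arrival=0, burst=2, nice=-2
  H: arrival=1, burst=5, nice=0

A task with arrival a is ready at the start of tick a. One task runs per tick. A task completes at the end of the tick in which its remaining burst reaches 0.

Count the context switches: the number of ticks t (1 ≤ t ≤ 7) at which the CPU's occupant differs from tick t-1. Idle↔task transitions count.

t=0: vr[A=0] → run A
t=1: vr[A=512/793 H=512/793] → run A
t=2: vr[H=512/793] → run H
t=3: vr[H=1305/793] → run H
t=4: vr[H=2098/793] → run H
t=5: vr[H=2891/793] → run H
t=6: vr[H=3684/793] → run H
t=7: (idle)

context switches = 2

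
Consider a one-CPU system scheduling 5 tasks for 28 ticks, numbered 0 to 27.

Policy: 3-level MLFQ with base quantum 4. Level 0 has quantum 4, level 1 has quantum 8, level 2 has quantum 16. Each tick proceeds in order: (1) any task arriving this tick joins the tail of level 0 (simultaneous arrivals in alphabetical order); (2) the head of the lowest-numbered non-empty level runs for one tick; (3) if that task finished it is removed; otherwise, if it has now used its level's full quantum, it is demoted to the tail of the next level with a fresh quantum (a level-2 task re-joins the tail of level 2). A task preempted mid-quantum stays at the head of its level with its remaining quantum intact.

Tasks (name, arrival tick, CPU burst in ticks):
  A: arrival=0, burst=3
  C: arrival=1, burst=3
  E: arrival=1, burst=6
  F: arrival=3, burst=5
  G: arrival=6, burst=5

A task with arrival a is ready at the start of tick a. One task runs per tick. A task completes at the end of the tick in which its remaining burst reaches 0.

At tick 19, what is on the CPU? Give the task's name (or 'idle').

running at tick 19 = E

t=0: L0/L1/L2 = A/-/- → run A
t=1: L0/L1/L2 = ACE/-/- → run A
t=2: L0/L1/L2 = ACE/-/- → run A
t=3: L0/L1/L2 = CEF/-/- → run C
t=4: L0/L1/L2 = CEF/-/- → run C
t=5: L0/L1/L2 = CEF/-/- → run C
t=6: L0/L1/L2 = EFG/-/- → run E
t=7: L0/L1/L2 = EFG/-/- → run E
t=8: L0/L1/L2 = EFG/-/- → run E
t=9: L0/L1/L2 = EFG/-/- → run E
t=10: L0/L1/L2 = FG/E/- → run F
t=11: L0/L1/L2 = FG/E/- → run F
t=12: L0/L1/L2 = FG/E/- → run F
t=13: L0/L1/L2 = FG/E/- → run F
t=14: L0/L1/L2 = G/EF/- → run G
t=15: L0/L1/L2 = G/EF/- → run G
t=16: L0/L1/L2 = G/EF/- → run G
t=17: L0/L1/L2 = G/EF/- → run G
t=18: L0/L1/L2 = -/EFG/- → run E
t=19: L0/L1/L2 = -/EFG/- → run E
t=20: L0/L1/L2 = -/FG/- → run F
t=21: L0/L1/L2 = -/G/- → run G
t=22: (idle)
t=23: (idle)
t=24: (idle)
t=25: (idle)
t=26: (idle)
t=27: (idle)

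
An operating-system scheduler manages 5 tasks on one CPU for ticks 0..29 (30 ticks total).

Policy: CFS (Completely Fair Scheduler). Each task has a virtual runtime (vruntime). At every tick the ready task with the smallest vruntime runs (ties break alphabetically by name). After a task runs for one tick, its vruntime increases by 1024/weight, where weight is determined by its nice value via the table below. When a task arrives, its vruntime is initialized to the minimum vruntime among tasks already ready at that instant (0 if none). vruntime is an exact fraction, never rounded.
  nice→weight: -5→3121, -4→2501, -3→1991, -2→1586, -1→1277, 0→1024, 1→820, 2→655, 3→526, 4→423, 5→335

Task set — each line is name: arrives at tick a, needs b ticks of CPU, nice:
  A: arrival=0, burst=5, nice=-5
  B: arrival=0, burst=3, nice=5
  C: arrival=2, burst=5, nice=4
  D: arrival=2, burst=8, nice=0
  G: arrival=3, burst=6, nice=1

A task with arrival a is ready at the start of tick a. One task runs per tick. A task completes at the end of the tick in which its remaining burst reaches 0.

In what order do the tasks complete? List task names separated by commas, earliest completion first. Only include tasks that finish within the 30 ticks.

completion order = A, B, G, D, C

t=0: vr[A=0 B=0] → run A
t=1: vr[A=1024/3121 B=0] → run B
t=2: vr[A=1024/3121 B=1024/335 C=1024/3121 D=1024/3121] → run A
t=3: vr[A=2048/3121 B=1024/335 C=1024/3121 D=1024/3121 G=1024/3121] → run C
t=4: vr[A=2048/3121 B=1024/335 C=3629056/1320183 D=1024/3121 G=1024/3121] → run D
t=5: vr[A=2048/3121 B=1024/335 C=3629056/1320183 D=4145/3121 G=1024/3121] → run G
t=6: vr[A=2048/3121 B=1024/335 C=3629056/1320183 D=4145/3121 G=1008896/639805] → run A
t=7: vr[A=3072/3121 B=1024/335 C=3629056/1320183 D=4145/3121 G=1008896/639805] → run A
t=8: vr[A=4096/3121 B=1024/335 C=3629056/1320183 D=4145/3121 G=1008896/639805] → run A
t=9: vr[B=1024/335 C=3629056/1320183 D=4145/3121 G=1008896/639805] → run D
t=10: vr[B=1024/335 C=3629056/1320183 D=7266/3121 G=1008896/639805] → run G
t=11: vr[B=1024/335 C=3629056/1320183 D=7266/3121 G=1807872/639805] → run D
t=12: vr[B=1024/335 C=3629056/1320183 D=10387/3121 G=1807872/639805] → run C
t=13: vr[B=1024/335 C=6824960/1320183 D=10387/3121 G=1807872/639805] → run G
t=14: vr[B=1024/335 C=6824960/1320183 D=10387/3121 G=2606848/639805] → run B
t=15: vr[B=2048/335 C=6824960/1320183 D=10387/3121 G=2606848/639805] → run D
t=16: vr[B=2048/335 C=6824960/1320183 D=13508/3121 G=2606848/639805] → run G
t=17: vr[B=2048/335 C=6824960/1320183 D=13508/3121 G=3405824/639805] → run D
t=18: vr[B=2048/335 C=6824960/1320183 D=16629/3121 G=3405824/639805] → run C
t=19: vr[B=2048/335 C=3340288/440061 D=16629/3121 G=3405824/639805] → run G
t=20: vr[B=2048/335 C=3340288/440061 D=16629/3121 G=840960/127961] → run D
t=21: vr[B=2048/335 C=3340288/440061 D=19750/3121 G=840960/127961] → run B
t=22: vr[C=3340288/440061 D=19750/3121 G=840960/127961] → run D
t=23: vr[C=3340288/440061 D=22871/3121 G=840960/127961] → run G
t=24: vr[C=3340288/440061 D=22871/3121] → run D
t=25: vr[C=3340288/440061] → run C
t=26: vr[C=13216768/1320183] → run C
t=27: (idle)
t=28: (idle)
t=29: (idle)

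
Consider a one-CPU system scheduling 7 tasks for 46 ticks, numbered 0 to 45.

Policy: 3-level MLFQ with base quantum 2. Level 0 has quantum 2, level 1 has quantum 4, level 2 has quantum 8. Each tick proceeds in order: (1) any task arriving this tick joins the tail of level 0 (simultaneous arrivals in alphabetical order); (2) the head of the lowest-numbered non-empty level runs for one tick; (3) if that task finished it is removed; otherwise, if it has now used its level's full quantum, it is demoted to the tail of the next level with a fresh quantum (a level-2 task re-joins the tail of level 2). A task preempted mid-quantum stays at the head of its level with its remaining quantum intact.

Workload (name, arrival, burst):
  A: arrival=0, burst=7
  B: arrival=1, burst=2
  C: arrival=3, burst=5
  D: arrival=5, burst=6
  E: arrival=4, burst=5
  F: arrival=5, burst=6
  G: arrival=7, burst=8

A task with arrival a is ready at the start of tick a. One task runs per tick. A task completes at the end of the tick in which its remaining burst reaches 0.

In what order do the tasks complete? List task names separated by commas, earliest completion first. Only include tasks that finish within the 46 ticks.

completion order = B, C, E, D, F, A, G

t=0: L0/L1/L2 = A/-/- → run A
t=1: L0/L1/L2 = AB/-/- → run A
t=2: L0/L1/L2 = B/A/- → run B
t=3: L0/L1/L2 = BC/A/- → run B
t=4: L0/L1/L2 = CE/A/- → run C
t=5: L0/L1/L2 = CEDF/A/- → run C
t=6: L0/L1/L2 = EDF/AC/- → run E
t=7: L0/L1/L2 = EDFG/AC/- → run E
t=8: L0/L1/L2 = DFG/ACE/- → run D
t=9: L0/L1/L2 = DFG/ACE/- → run D
t=10: L0/L1/L2 = FG/ACED/- → run F
t=11: L0/L1/L2 = FG/ACED/- → run F
t=12: L0/L1/L2 = G/ACEDF/- → run G
t=13: L0/L1/L2 = G/ACEDF/- → run G
t=14: L0/L1/L2 = -/ACEDFG/- → run A
t=15: L0/L1/L2 = -/ACEDFG/- → run A
t=16: L0/L1/L2 = -/ACEDFG/- → run A
t=17: L0/L1/L2 = -/ACEDFG/- → run A
t=18: L0/L1/L2 = -/CEDFG/A → run C
t=19: L0/L1/L2 = -/CEDFG/A → run C
t=20: L0/L1/L2 = -/CEDFG/A → run C
t=21: L0/L1/L2 = -/EDFG/A → run E
t=22: L0/L1/L2 = -/EDFG/A → run E
t=23: L0/L1/L2 = -/EDFG/A → run E
t=24: L0/L1/L2 = -/DFG/A → run D
t=25: L0/L1/L2 = -/DFG/A → run D
t=26: L0/L1/L2 = -/DFG/A → run D
t=27: L0/L1/L2 = -/DFG/A → run D
t=28: L0/L1/L2 = -/FG/A → run F
t=29: L0/L1/L2 = -/FG/A → run F
t=30: L0/L1/L2 = -/FG/A → run F
t=31: L0/L1/L2 = -/FG/A → run F
t=32: L0/L1/L2 = -/G/A → run G
t=33: L0/L1/L2 = -/G/A → run G
t=34: L0/L1/L2 = -/G/A → run G
t=35: L0/L1/L2 = -/G/A → run G
t=36: L0/L1/L2 = -/-/AG → run A
t=37: L0/L1/L2 = -/-/G → run G
t=38: L0/L1/L2 = -/-/G → run G
t=39: (idle)
t=40: (idle)
t=41: (idle)
t=42: (idle)
t=43: (idle)
t=44: (idle)
t=45: (idle)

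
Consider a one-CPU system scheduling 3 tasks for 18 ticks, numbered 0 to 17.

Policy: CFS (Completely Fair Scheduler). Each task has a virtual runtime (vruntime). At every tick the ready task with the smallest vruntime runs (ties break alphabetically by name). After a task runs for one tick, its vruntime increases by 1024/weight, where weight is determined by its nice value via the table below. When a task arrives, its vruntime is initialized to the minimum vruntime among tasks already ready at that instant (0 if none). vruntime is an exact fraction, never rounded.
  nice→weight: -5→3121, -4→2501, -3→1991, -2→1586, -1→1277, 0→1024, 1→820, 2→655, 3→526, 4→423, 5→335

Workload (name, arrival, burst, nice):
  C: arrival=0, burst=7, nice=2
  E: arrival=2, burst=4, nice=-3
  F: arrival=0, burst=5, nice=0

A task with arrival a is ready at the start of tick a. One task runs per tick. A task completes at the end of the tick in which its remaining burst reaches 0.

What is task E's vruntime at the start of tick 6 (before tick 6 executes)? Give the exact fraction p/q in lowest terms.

vruntime(E, start of tick 6) = 4039/1991

t=0: vr[C=0 F=0] → run C
t=1: vr[C=1024/655 F=0] → run F
t=2: vr[C=1024/655 E=1 F=1] → run E
t=3: vr[C=1024/655 E=3015/1991 F=1] → run F
t=4: vr[C=1024/655 E=3015/1991 F=2] → run E
t=5: vr[C=1024/655 E=4039/1991 F=2] → run C
t=6: vr[C=2048/655 E=4039/1991 F=2] → run F
t=7: vr[C=2048/655 E=4039/1991 F=3] → run E
t=8: vr[C=2048/655 E=5063/1991 F=3] → run E
t=9: vr[C=2048/655 F=3] → run F
t=10: vr[C=2048/655 F=4] → run C
t=11: vr[C=3072/655 F=4] → run F
t=12: vr[C=3072/655] → run C
t=13: vr[C=4096/655] → run C
t=14: vr[C=1024/131] → run C
t=15: vr[C=6144/655] → run C
t=16: (idle)
t=17: (idle)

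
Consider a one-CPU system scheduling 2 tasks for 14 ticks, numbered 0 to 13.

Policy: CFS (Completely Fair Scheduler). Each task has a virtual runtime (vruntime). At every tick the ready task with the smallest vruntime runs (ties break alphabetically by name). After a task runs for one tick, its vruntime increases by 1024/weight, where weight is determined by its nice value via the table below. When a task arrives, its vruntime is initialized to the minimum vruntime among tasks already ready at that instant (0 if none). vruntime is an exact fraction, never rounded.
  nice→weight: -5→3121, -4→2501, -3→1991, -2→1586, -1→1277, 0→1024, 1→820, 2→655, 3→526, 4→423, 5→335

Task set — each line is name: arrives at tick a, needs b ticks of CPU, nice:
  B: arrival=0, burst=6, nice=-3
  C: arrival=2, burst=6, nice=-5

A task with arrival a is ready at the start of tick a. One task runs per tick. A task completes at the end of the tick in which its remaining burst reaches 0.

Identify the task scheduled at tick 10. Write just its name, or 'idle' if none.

running at tick 10 = B

t=0: vr[B=0] → run B
t=1: vr[B=1024/1991] → run B
t=2: vr[B=2048/1991 C=2048/1991] → run B
t=3: vr[B=3072/1991 C=2048/1991] → run C
t=4: vr[B=3072/1991 C=8430592/6213911] → run C
t=5: vr[B=3072/1991 C=10469376/6213911] → run B
t=6: vr[B=4096/1991 C=10469376/6213911] → run C
t=7: vr[B=4096/1991 C=12508160/6213911] → run C
t=8: vr[B=4096/1991 C=14546944/6213911] → run B
t=9: vr[B=5120/1991 C=14546944/6213911] → run C
t=10: vr[B=5120/1991 C=16585728/6213911] → run B
t=11: vr[C=16585728/6213911] → run C
t=12: (idle)
t=13: (idle)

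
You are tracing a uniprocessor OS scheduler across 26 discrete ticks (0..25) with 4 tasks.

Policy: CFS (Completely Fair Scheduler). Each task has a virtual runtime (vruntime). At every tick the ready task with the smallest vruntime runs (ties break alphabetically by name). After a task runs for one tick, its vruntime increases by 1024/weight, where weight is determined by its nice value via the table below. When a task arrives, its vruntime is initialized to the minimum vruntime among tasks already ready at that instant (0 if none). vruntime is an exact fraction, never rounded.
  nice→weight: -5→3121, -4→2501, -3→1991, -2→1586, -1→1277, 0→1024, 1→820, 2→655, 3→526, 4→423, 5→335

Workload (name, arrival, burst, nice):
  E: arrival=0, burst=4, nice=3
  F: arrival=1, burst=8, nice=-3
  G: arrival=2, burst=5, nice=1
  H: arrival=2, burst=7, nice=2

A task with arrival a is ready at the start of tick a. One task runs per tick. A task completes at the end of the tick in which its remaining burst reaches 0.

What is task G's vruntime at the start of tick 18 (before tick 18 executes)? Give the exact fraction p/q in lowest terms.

vruntime(G, start of tick 18) = 374272/53915

t=0: vr[E=0] → run E
t=1: vr[E=512/263 F=512/263] → run E
t=2: vr[E=1024/263 F=512/263 G=512/263 H=512/263] → run F
t=3: vr[E=1024/263 F=1288704/523633 G=512/263 H=512/263] → run G
t=4: vr[E=1024/263 F=1288704/523633 G=172288/53915 H=512/263] → run H
t=5: vr[E=1024/263 F=1288704/523633 G=172288/53915 H=604672/172265] → run F
t=6: vr[E=1024/263 F=1558016/523633 G=172288/53915 H=604672/172265] → run F
t=7: vr[E=1024/263 F=1827328/523633 G=172288/53915 H=604672/172265] → run G
t=8: vr[E=1024/263 F=1827328/523633 G=239616/53915 H=604672/172265] → run F
t=9: vr[E=1024/263 F=2096640/523633 G=239616/53915 H=604672/172265] → run H
t=10: vr[E=1024/263 F=2096640/523633 G=239616/53915 H=873984/172265] → run E
t=11: vr[E=1536/263 F=2096640/523633 G=239616/53915 H=873984/172265] → run F
t=12: vr[E=1536/263 F=2365952/523633 G=239616/53915 H=873984/172265] → run G
t=13: vr[E=1536/263 F=2365952/523633 G=306944/53915 H=873984/172265] → run F
t=14: vr[E=1536/263 F=2635264/523633 G=306944/53915 H=873984/172265] → run F
t=15: vr[E=1536/263 F=2904576/523633 G=306944/53915 H=873984/172265] → run H
t=16: vr[E=1536/263 F=2904576/523633 G=306944/53915 H=1143296/172265] → run F
t=17: vr[E=1536/263 G=306944/53915 H=1143296/172265] → run G
t=18: vr[E=1536/263 G=374272/53915 H=1143296/172265] → run E
t=19: vr[G=374272/53915 H=1143296/172265] → run H
t=20: vr[G=374272/53915 H=1412608/172265] → run G
t=21: vr[H=1412608/172265] → run H
t=22: vr[H=336384/34453] → run H
t=23: vr[H=1951232/172265] → run H
t=24: (idle)
t=25: (idle)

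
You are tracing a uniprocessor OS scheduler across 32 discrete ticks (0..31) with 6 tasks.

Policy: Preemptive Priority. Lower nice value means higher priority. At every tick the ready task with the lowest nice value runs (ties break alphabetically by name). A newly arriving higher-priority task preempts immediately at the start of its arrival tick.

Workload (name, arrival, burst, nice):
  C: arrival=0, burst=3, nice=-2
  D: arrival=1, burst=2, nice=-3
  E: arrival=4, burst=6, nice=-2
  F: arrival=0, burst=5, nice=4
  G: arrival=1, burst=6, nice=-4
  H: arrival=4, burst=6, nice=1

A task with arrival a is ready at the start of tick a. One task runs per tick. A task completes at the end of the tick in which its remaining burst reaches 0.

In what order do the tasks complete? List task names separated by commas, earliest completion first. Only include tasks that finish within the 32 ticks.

completion order = G, D, C, E, H, F

t=0: ready={C,F} → run C
t=1: ready={C,D,F,G} → run G
t=2: ready={C,D,F,G} → run G
t=3: ready={C,D,F,G} → run G
t=4: ready={C,D,E,F,G,H} → run G
t=5: ready={C,D,E,F,G,H} → run G
t=6: ready={C,D,E,F,G,H} → run G
t=7: ready={C,D,E,F,H} → run D
t=8: ready={C,D,E,F,H} → run D
t=9: ready={C,E,F,H} → run C
t=10: ready={C,E,F,H} → run C
t=11: ready={E,F,H} → run E
t=12: ready={E,F,H} → run E
t=13: ready={E,F,H} → run E
t=14: ready={E,F,H} → run E
t=15: ready={E,F,H} → run E
t=16: ready={E,F,H} → run E
t=17: ready={F,H} → run H
t=18: ready={F,H} → run H
t=19: ready={F,H} → run H
t=20: ready={F,H} → run H
t=21: ready={F,H} → run H
t=22: ready={F,H} → run H
t=23: ready={F} → run F
t=24: ready={F} → run F
t=25: ready={F} → run F
t=26: ready={F} → run F
t=27: ready={F} → run F
t=28: (idle)
t=29: (idle)
t=30: (idle)
t=31: (idle)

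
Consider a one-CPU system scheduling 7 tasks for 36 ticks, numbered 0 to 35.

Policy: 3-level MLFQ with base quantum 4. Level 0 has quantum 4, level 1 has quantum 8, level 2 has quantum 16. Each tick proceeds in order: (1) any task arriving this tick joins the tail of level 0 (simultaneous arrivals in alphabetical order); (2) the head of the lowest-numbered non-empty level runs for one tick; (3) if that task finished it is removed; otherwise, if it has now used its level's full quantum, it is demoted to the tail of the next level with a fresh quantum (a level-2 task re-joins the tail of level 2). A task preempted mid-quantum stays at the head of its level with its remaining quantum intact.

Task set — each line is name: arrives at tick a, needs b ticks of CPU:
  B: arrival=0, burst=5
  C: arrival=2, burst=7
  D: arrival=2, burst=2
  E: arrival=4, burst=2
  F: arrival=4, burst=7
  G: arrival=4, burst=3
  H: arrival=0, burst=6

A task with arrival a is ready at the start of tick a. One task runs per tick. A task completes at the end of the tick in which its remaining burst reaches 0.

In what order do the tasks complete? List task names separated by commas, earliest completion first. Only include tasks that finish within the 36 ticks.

completion order = D, E, G, B, H, C, F

t=0: L0/L1/L2 = BH/-/- → run B
t=1: L0/L1/L2 = BH/-/- → run B
t=2: L0/L1/L2 = BHCD/-/- → run B
t=3: L0/L1/L2 = BHCD/-/- → run B
t=4: L0/L1/L2 = HCDEFG/B/- → run H
t=5: L0/L1/L2 = HCDEFG/B/- → run H
t=6: L0/L1/L2 = HCDEFG/B/- → run H
t=7: L0/L1/L2 = HCDEFG/B/- → run H
t=8: L0/L1/L2 = CDEFG/BH/- → run C
t=9: L0/L1/L2 = CDEFG/BH/- → run C
t=10: L0/L1/L2 = CDEFG/BH/- → run C
t=11: L0/L1/L2 = CDEFG/BH/- → run C
t=12: L0/L1/L2 = DEFG/BHC/- → run D
t=13: L0/L1/L2 = DEFG/BHC/- → run D
t=14: L0/L1/L2 = EFG/BHC/- → run E
t=15: L0/L1/L2 = EFG/BHC/- → run E
t=16: L0/L1/L2 = FG/BHC/- → run F
t=17: L0/L1/L2 = FG/BHC/- → run F
t=18: L0/L1/L2 = FG/BHC/- → run F
t=19: L0/L1/L2 = FG/BHC/- → run F
t=20: L0/L1/L2 = G/BHCF/- → run G
t=21: L0/L1/L2 = G/BHCF/- → run G
t=22: L0/L1/L2 = G/BHCF/- → run G
t=23: L0/L1/L2 = -/BHCF/- → run B
t=24: L0/L1/L2 = -/HCF/- → run H
t=25: L0/L1/L2 = -/HCF/- → run H
t=26: L0/L1/L2 = -/CF/- → run C
t=27: L0/L1/L2 = -/CF/- → run C
t=28: L0/L1/L2 = -/CF/- → run C
t=29: L0/L1/L2 = -/F/- → run F
t=30: L0/L1/L2 = -/F/- → run F
t=31: L0/L1/L2 = -/F/- → run F
t=32: (idle)
t=33: (idle)
t=34: (idle)
t=35: (idle)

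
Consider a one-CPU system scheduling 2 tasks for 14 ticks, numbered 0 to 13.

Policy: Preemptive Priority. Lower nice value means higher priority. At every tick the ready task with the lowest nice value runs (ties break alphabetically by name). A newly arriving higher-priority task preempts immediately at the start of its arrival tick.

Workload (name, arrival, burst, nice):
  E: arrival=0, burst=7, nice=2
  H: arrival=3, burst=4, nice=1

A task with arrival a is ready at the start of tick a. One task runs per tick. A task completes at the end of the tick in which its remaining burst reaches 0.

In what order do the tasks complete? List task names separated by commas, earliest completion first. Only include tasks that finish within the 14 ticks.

completion order = H, E

t=0: ready={E} → run E
t=1: ready={E} → run E
t=2: ready={E} → run E
t=3: ready={E,H} → run H
t=4: ready={E,H} → run H
t=5: ready={E,H} → run H
t=6: ready={E,H} → run H
t=7: ready={E} → run E
t=8: ready={E} → run E
t=9: ready={E} → run E
t=10: ready={E} → run E
t=11: (idle)
t=12: (idle)
t=13: (idle)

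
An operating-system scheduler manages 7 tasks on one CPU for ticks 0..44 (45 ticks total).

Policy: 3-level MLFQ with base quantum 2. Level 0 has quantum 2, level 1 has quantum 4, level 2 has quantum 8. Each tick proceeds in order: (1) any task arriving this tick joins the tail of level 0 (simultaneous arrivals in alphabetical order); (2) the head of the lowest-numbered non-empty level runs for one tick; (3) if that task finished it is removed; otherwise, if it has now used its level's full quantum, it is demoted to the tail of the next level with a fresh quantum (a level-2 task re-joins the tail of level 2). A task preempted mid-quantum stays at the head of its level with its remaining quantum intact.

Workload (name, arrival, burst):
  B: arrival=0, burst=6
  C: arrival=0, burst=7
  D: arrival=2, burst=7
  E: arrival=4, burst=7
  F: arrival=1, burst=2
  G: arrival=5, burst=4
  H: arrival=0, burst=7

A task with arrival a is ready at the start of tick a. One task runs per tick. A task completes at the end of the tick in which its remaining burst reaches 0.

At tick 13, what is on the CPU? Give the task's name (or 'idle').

running at tick 13 = G

t=0: L0/L1/L2 = BCH/-/- → run B
t=1: L0/L1/L2 = BCHF/-/- → run B
t=2: L0/L1/L2 = CHFD/B/- → run C
t=3: L0/L1/L2 = CHFD/B/- → run C
t=4: L0/L1/L2 = HFDE/BC/- → run H
t=5: L0/L1/L2 = HFDEG/BC/- → run H
t=6: L0/L1/L2 = FDEG/BCH/- → run F
t=7: L0/L1/L2 = FDEG/BCH/- → run F
t=8: L0/L1/L2 = DEG/BCH/- → run D
t=9: L0/L1/L2 = DEG/BCH/- → run D
t=10: L0/L1/L2 = EG/BCHD/- → run E
t=11: L0/L1/L2 = EG/BCHD/- → run E
t=12: L0/L1/L2 = G/BCHDE/- → run G
t=13: L0/L1/L2 = G/BCHDE/- → run G
t=14: L0/L1/L2 = -/BCHDEG/- → run B
t=15: L0/L1/L2 = -/BCHDEG/- → run B
t=16: L0/L1/L2 = -/BCHDEG/- → run B
t=17: L0/L1/L2 = -/BCHDEG/- → run B
t=18: L0/L1/L2 = -/CHDEG/- → run C
t=19: L0/L1/L2 = -/CHDEG/- → run C
t=20: L0/L1/L2 = -/CHDEG/- → run C
t=21: L0/L1/L2 = -/CHDEG/- → run C
t=22: L0/L1/L2 = -/HDEG/C → run H
t=23: L0/L1/L2 = -/HDEG/C → run H
t=24: L0/L1/L2 = -/HDEG/C → run H
t=25: L0/L1/L2 = -/HDEG/C → run H
t=26: L0/L1/L2 = -/DEG/CH → run D
t=27: L0/L1/L2 = -/DEG/CH → run D
t=28: L0/L1/L2 = -/DEG/CH → run D
t=29: L0/L1/L2 = -/DEG/CH → run D
t=30: L0/L1/L2 = -/EG/CHD → run E
t=31: L0/L1/L2 = -/EG/CHD → run E
t=32: L0/L1/L2 = -/EG/CHD → run E
t=33: L0/L1/L2 = -/EG/CHD → run E
t=34: L0/L1/L2 = -/G/CHDE → run G
t=35: L0/L1/L2 = -/G/CHDE → run G
t=36: L0/L1/L2 = -/-/CHDE → run C
t=37: L0/L1/L2 = -/-/HDE → run H
t=38: L0/L1/L2 = -/-/DE → run D
t=39: L0/L1/L2 = -/-/E → run E
t=40: (idle)
t=41: (idle)
t=42: (idle)
t=43: (idle)
t=44: (idle)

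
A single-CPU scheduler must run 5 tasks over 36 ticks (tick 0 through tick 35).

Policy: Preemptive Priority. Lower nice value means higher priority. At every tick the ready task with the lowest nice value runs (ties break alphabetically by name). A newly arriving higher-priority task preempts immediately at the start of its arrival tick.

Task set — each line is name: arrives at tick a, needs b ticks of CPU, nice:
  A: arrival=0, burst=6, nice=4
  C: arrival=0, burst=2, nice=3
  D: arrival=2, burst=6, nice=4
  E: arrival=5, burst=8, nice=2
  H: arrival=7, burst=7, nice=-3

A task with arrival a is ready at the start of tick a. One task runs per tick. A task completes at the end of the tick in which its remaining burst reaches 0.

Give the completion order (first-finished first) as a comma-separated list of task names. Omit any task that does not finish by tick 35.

completion order = C, H, E, A, D

t=0: ready={A,C} → run C
t=1: ready={A,C} → run C
t=2: ready={A,D} → run A
t=3: ready={A,D} → run A
t=4: ready={A,D} → run A
t=5: ready={A,D,E} → run E
t=6: ready={A,D,E} → run E
t=7: ready={A,D,E,H} → run H
t=8: ready={A,D,E,H} → run H
t=9: ready={A,D,E,H} → run H
t=10: ready={A,D,E,H} → run H
t=11: ready={A,D,E,H} → run H
t=12: ready={A,D,E,H} → run H
t=13: ready={A,D,E,H} → run H
t=14: ready={A,D,E} → run E
t=15: ready={A,D,E} → run E
t=16: ready={A,D,E} → run E
t=17: ready={A,D,E} → run E
t=18: ready={A,D,E} → run E
t=19: ready={A,D,E} → run E
t=20: ready={A,D} → run A
t=21: ready={A,D} → run A
t=22: ready={A,D} → run A
t=23: ready={D} → run D
t=24: ready={D} → run D
t=25: ready={D} → run D
t=26: ready={D} → run D
t=27: ready={D} → run D
t=28: ready={D} → run D
t=29: (idle)
t=30: (idle)
t=31: (idle)
t=32: (idle)
t=33: (idle)
t=34: (idle)
t=35: (idle)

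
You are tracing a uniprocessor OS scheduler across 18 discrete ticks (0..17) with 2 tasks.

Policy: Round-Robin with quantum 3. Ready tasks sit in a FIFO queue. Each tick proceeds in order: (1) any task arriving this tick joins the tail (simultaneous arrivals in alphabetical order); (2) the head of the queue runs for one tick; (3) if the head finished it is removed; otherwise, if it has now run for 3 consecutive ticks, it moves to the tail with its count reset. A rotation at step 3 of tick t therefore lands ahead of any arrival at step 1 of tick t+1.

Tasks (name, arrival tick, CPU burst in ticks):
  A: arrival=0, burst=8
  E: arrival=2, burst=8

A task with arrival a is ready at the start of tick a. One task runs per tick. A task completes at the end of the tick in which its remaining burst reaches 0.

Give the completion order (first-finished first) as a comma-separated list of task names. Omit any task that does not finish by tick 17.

t=0: queue=[A] q_used=0 → run A
t=1: queue=[A] q_used=1 → run A
t=2: queue=[A,E] q_used=2 → run A
t=3: queue=[E,A] q_used=0 → run E
t=4: queue=[E,A] q_used=1 → run E
t=5: queue=[E,A] q_used=2 → run E
t=6: queue=[A,E] q_used=0 → run A
t=7: queue=[A,E] q_used=1 → run A
t=8: queue=[A,E] q_used=2 → run A
t=9: queue=[E,A] q_used=0 → run E
t=10: queue=[E,A] q_used=1 → run E
t=11: queue=[E,A] q_used=2 → run E
t=12: queue=[A,E] q_used=0 → run A
t=13: queue=[A,E] q_used=1 → run A
t=14: queue=[E] q_used=0 → run E
t=15: queue=[E] q_used=1 → run E
t=16: (idle)
t=17: (idle)

completion order = A, E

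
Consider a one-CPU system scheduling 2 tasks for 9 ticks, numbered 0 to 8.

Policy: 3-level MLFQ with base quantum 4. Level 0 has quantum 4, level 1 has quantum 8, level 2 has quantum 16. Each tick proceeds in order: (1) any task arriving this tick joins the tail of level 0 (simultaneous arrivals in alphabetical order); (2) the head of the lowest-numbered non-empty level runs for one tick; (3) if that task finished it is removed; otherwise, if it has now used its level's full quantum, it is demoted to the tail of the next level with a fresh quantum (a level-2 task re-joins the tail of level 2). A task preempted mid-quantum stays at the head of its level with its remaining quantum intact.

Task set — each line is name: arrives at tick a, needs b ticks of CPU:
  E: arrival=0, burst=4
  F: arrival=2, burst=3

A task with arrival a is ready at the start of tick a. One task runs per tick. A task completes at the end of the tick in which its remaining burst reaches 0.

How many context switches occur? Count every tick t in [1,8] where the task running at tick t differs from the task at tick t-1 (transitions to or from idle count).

t=0: L0/L1/L2 = E/-/- → run E
t=1: L0/L1/L2 = E/-/- → run E
t=2: L0/L1/L2 = EF/-/- → run E
t=3: L0/L1/L2 = EF/-/- → run E
t=4: L0/L1/L2 = F/-/- → run F
t=5: L0/L1/L2 = F/-/- → run F
t=6: L0/L1/L2 = F/-/- → run F
t=7: (idle)
t=8: (idle)

context switches = 2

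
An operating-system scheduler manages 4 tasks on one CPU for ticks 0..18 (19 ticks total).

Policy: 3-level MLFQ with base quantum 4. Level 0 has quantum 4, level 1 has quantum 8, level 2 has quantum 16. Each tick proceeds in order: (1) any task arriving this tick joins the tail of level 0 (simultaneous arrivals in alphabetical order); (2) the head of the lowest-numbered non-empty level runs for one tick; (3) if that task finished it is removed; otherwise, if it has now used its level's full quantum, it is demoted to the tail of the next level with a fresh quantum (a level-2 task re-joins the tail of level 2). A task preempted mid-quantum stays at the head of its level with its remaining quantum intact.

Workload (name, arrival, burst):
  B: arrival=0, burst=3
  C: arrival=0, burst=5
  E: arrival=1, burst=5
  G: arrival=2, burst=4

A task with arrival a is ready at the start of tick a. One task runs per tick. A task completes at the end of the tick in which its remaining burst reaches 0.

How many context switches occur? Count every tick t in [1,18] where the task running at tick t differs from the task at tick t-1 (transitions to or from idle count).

context switches = 6

t=0: L0/L1/L2 = BC/-/- → run B
t=1: L0/L1/L2 = BCE/-/- → run B
t=2: L0/L1/L2 = BCEG/-/- → run B
t=3: L0/L1/L2 = CEG/-/- → run C
t=4: L0/L1/L2 = CEG/-/- → run C
t=5: L0/L1/L2 = CEG/-/- → run C
t=6: L0/L1/L2 = CEG/-/- → run C
t=7: L0/L1/L2 = EG/C/- → run E
t=8: L0/L1/L2 = EG/C/- → run E
t=9: L0/L1/L2 = EG/C/- → run E
t=10: L0/L1/L2 = EG/C/- → run E
t=11: L0/L1/L2 = G/CE/- → run G
t=12: L0/L1/L2 = G/CE/- → run G
t=13: L0/L1/L2 = G/CE/- → run G
t=14: L0/L1/L2 = G/CE/- → run G
t=15: L0/L1/L2 = -/CE/- → run C
t=16: L0/L1/L2 = -/E/- → run E
t=17: (idle)
t=18: (idle)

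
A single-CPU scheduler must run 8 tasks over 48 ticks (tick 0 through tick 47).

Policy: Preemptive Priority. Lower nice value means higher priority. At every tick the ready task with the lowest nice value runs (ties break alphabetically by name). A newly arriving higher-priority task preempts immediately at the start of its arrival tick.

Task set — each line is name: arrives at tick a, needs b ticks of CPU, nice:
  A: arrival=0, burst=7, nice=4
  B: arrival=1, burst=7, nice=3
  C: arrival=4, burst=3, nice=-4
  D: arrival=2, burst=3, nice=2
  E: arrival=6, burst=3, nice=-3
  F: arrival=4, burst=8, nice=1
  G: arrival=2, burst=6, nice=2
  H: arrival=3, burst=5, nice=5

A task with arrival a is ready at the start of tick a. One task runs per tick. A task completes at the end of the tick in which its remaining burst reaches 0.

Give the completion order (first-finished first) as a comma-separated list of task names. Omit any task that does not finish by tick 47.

completion order = C, E, F, D, G, B, A, H

t=0: ready={A} → run A
t=1: ready={A,B} → run B
t=2: ready={A,B,D,G} → run D
t=3: ready={A,B,D,G,H} → run D
t=4: ready={A,B,C,D,F,G,H} → run C
t=5: ready={A,B,C,D,F,G,H} → run C
t=6: ready={A,B,C,D,E,F,G,H} → run C
t=7: ready={A,B,D,E,F,G,H} → run E
t=8: ready={A,B,D,E,F,G,H} → run E
t=9: ready={A,B,D,E,F,G,H} → run E
t=10: ready={A,B,D,F,G,H} → run F
t=11: ready={A,B,D,F,G,H} → run F
t=12: ready={A,B,D,F,G,H} → run F
t=13: ready={A,B,D,F,G,H} → run F
t=14: ready={A,B,D,F,G,H} → run F
t=15: ready={A,B,D,F,G,H} → run F
t=16: ready={A,B,D,F,G,H} → run F
t=17: ready={A,B,D,F,G,H} → run F
t=18: ready={A,B,D,G,H} → run D
t=19: ready={A,B,G,H} → run G
t=20: ready={A,B,G,H} → run G
t=21: ready={A,B,G,H} → run G
t=22: ready={A,B,G,H} → run G
t=23: ready={A,B,G,H} → run G
t=24: ready={A,B,G,H} → run G
t=25: ready={A,B,H} → run B
t=26: ready={A,B,H} → run B
t=27: ready={A,B,H} → run B
t=28: ready={A,B,H} → run B
t=29: ready={A,B,H} → run B
t=30: ready={A,B,H} → run B
t=31: ready={A,H} → run A
t=32: ready={A,H} → run A
t=33: ready={A,H} → run A
t=34: ready={A,H} → run A
t=35: ready={A,H} → run A
t=36: ready={A,H} → run A
t=37: ready={H} → run H
t=38: ready={H} → run H
t=39: ready={H} → run H
t=40: ready={H} → run H
t=41: ready={H} → run H
t=42: (idle)
t=43: (idle)
t=44: (idle)
t=45: (idle)
t=46: (idle)
t=47: (idle)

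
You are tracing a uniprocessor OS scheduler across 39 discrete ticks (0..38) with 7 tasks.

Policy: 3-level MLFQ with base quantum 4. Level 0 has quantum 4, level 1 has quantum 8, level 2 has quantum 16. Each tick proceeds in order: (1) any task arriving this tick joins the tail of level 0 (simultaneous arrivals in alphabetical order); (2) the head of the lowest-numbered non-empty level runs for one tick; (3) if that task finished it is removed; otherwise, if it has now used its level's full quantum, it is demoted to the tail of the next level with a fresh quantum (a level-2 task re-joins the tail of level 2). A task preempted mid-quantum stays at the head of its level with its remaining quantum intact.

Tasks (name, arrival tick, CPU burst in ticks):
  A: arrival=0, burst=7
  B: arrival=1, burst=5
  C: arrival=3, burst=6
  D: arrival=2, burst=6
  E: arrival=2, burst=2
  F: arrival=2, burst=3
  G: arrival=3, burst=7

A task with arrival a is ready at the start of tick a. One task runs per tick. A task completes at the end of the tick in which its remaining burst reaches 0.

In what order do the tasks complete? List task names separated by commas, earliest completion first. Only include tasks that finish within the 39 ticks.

t=0: L0/L1/L2 = A/-/- → run A
t=1: L0/L1/L2 = AB/-/- → run A
t=2: L0/L1/L2 = ABDEF/-/- → run A
t=3: L0/L1/L2 = ABDEFCG/-/- → run A
t=4: L0/L1/L2 = BDEFCG/A/- → run B
t=5: L0/L1/L2 = BDEFCG/A/- → run B
t=6: L0/L1/L2 = BDEFCG/A/- → run B
t=7: L0/L1/L2 = BDEFCG/A/- → run B
t=8: L0/L1/L2 = DEFCG/AB/- → run D
t=9: L0/L1/L2 = DEFCG/AB/- → run D
t=10: L0/L1/L2 = DEFCG/AB/- → run D
t=11: L0/L1/L2 = DEFCG/AB/- → run D
t=12: L0/L1/L2 = EFCG/ABD/- → run E
t=13: L0/L1/L2 = EFCG/ABD/- → run E
t=14: L0/L1/L2 = FCG/ABD/- → run F
t=15: L0/L1/L2 = FCG/ABD/- → run F
t=16: L0/L1/L2 = FCG/ABD/- → run F
t=17: L0/L1/L2 = CG/ABD/- → run C
t=18: L0/L1/L2 = CG/ABD/- → run C
t=19: L0/L1/L2 = CG/ABD/- → run C
t=20: L0/L1/L2 = CG/ABD/- → run C
t=21: L0/L1/L2 = G/ABDC/- → run G
t=22: L0/L1/L2 = G/ABDC/- → run G
t=23: L0/L1/L2 = G/ABDC/- → run G
t=24: L0/L1/L2 = G/ABDC/- → run G
t=25: L0/L1/L2 = -/ABDCG/- → run A
t=26: L0/L1/L2 = -/ABDCG/- → run A
t=27: L0/L1/L2 = -/ABDCG/- → run A
t=28: L0/L1/L2 = -/BDCG/- → run B
t=29: L0/L1/L2 = -/DCG/- → run D
t=30: L0/L1/L2 = -/DCG/- → run D
t=31: L0/L1/L2 = -/CG/- → run C
t=32: L0/L1/L2 = -/CG/- → run C
t=33: L0/L1/L2 = -/G/- → run G
t=34: L0/L1/L2 = -/G/- → run G
t=35: L0/L1/L2 = -/G/- → run G
t=36: (idle)
t=37: (idle)
t=38: (idle)

completion order = E, F, A, B, D, C, G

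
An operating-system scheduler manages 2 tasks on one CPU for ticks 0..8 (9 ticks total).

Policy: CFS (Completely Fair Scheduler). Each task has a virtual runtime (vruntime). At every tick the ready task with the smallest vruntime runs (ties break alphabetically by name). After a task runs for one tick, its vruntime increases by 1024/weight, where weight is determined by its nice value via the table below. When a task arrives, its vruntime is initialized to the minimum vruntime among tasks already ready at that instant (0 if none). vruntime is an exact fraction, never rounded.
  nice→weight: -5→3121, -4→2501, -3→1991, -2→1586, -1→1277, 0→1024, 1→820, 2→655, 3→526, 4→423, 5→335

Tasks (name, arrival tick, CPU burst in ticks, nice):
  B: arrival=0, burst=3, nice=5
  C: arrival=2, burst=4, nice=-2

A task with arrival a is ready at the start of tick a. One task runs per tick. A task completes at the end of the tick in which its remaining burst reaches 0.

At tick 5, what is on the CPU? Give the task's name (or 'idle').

running at tick 5 = C

t=0: vr[B=0] → run B
t=1: vr[B=1024/335] → run B
t=2: vr[B=2048/335 C=2048/335] → run B
t=3: vr[C=2048/335] → run C
t=4: vr[C=1795584/265655] → run C
t=5: vr[C=1967104/265655] → run C
t=6: vr[C=2138624/265655] → run C
t=7: (idle)
t=8: (idle)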